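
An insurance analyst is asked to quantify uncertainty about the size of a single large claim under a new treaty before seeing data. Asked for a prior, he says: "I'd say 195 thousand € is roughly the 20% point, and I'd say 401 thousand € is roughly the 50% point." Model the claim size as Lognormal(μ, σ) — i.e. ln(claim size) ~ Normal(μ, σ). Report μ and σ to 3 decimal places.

If T ~ Lognormal(μ,σ) then ln T ~ Normal(μ,σ), so the p-quantile of ln T is μ + z_p·σ.
ln(195) = 5.273 and ln(401) = 5.994; z_{0.2} = -0.8416, z_{0.5} = 0.
σ = (5.994 − 5.273)/(0 − (-0.8416)) = 0.857.
μ = 5.273 − (-0.8416)·0.857 = 5.994.

μ ≈ 5.994, σ ≈ 0.857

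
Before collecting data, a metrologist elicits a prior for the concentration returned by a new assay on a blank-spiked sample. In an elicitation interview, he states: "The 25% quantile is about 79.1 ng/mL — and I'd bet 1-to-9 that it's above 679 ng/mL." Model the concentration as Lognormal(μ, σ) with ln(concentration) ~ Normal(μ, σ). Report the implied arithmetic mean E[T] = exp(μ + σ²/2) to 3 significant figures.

E[T] ≈ 304 ng/mL

If T ~ Lognormal(μ,σ) then ln T ~ Normal(μ,σ), so the p-quantile of ln T is μ + z_p·σ.
ln(79.1) = 4.371 and ln(679) = 6.521; z_{0.25} = -0.6745, z_{0.9} = 1.282.
σ = (6.521 − 4.371)/(1.282 − (-0.6745)) = 1.099.
μ = 4.371 − (-0.6745)·1.099 = 5.112.
E[T] = exp(μ + σ²/2) = exp(5.112 + 0.6040) = 304 ng/mL.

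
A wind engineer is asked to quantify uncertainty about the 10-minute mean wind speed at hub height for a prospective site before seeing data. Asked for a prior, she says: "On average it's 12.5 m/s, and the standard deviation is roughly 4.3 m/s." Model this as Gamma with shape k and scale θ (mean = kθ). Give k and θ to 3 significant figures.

k ≈ 8.45, θ ≈ 1.48

For Gamma(k, scale θ): mean = kθ, variance = kθ², so CV = 1/√k.
CV = SD/mean = 4.3/12.5 = 0.344, hence k = 1/CV² = 8.45.
Then θ = mean/k = 12.5/8.45 = 1.48.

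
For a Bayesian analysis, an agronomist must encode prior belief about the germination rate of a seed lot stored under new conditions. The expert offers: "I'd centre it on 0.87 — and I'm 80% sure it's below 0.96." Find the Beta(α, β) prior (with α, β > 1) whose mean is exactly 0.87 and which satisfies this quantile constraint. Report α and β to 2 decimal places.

α ≈ 8.13, β ≈ 1.21

With mean 0.87 fixed, write α = 0.87s, β = 0.13s where s = α+β.
Need P(θ < 0.96) = 0.8 under Beta(0.87s, 0.13s). Normal approximation: (q−m)/√(m(1−m)/s) ≈ z_{0.8} = 0.842, so s ≈ 0.87·0.13·(0.842)²/(0.96−0.87)² = 9.9.
At s = 9.9: P(θ<0.96) ≈ 0.811. Adjusting to match 0.8 gives s ≈ 9.34.
So α = 0.87·9.34 ≈ 8.13, β = 0.13·9.34 ≈ 1.21.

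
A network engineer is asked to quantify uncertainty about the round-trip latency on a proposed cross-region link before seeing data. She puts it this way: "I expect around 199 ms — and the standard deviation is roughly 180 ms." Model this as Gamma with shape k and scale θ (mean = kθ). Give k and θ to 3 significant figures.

For Gamma(k, scale θ): mean = kθ, variance = kθ², so CV = 1/√k.
CV = SD/mean = 180/199 = 0.9045, hence k = 1/CV² = 1.22.
Then θ = mean/k = 199/1.22 = 163.

k ≈ 1.22, θ ≈ 163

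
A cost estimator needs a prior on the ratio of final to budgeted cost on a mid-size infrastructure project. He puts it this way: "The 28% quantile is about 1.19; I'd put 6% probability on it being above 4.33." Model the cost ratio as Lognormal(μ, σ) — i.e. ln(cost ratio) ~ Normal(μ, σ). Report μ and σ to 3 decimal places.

μ ≈ 0.526, σ ≈ 0.604

If T ~ Lognormal(μ,σ) then ln T ~ Normal(μ,σ), so the p-quantile of ln T is μ + z_p·σ.
ln(1.19) = 0.174 and ln(4.33) = 1.466; z_{0.28} = -0.5828, z_{0.94} = 1.555.
σ = (1.466 − 0.174)/(1.555 − (-0.5828)) = 0.604.
μ = 0.174 − (-0.5828)·0.604 = 0.526.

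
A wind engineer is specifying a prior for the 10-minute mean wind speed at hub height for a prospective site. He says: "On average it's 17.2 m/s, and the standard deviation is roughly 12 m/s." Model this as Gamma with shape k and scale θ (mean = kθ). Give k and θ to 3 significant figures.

k ≈ 2.05, θ ≈ 8.37

For Gamma(k, scale θ): mean = kθ, variance = kθ², so CV = 1/√k.
CV = SD/mean = 12/17.2 = 0.6977, hence k = 1/CV² = 2.05.
Then θ = mean/k = 17.2/2.05 = 8.37.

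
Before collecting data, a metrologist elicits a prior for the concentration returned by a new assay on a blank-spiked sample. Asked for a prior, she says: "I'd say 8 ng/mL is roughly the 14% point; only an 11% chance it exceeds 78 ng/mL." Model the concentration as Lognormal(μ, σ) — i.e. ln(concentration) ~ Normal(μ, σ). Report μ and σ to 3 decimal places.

μ ≈ 3.146, σ ≈ 0.987

If T ~ Lognormal(μ,σ) then ln T ~ Normal(μ,σ), so the p-quantile of ln T is μ + z_p·σ.
ln(8) = 2.079 and ln(78) = 4.357; z_{0.14} = -1.08, z_{0.89} = 1.227.
σ = (4.357 − 2.079)/(1.227 − (-1.08)) = 0.987.
μ = 2.079 − (-1.08)·0.987 = 3.146.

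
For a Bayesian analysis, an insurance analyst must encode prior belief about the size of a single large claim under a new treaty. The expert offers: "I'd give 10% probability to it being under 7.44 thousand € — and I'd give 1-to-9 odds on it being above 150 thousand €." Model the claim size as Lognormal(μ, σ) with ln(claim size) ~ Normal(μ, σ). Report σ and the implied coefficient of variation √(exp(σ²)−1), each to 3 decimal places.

σ ≈ 1.172, CV ≈ 1.717

If T ~ Lognormal(μ,σ) then ln T ~ Normal(μ,σ), so the p-quantile of ln T is μ + z_p·σ.
ln(7.44) = 2.007 and ln(150) = 5.011; z_{0.1} = -1.282, z_{0.9} = 1.282.
σ = (5.011 − 2.007)/(1.282 − (-1.282)) = 1.172.
μ = 2.007 − (-1.282)·1.172 = 3.509.
CV = √(exp(σ²)−1) = √(exp(1.3734)−1) = 1.717.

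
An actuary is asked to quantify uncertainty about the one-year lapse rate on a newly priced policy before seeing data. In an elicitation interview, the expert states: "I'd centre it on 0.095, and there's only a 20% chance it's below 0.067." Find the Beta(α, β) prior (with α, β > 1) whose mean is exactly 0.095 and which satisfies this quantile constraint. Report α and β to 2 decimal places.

α ≈ 7.66, β ≈ 72.94

With mean 0.095 fixed, write α = 0.095s, β = 0.905s where s = α+β.
Need P(θ < 0.067) = 0.2 under Beta(0.095s, 0.905s). Normal approximation: (q−m)/√(m(1−m)/s) ≈ z_{0.2} = -0.842, so s ≈ 0.095·0.905·(-0.842)²/(0.067−0.095)² = 77.7.
At s = 77.7: P(θ<0.067) ≈ 0.205. Adjusting to match 0.2 gives s ≈ 80.60.
So α = 0.095·80.60 ≈ 7.66, β = 0.905·80.60 ≈ 72.94.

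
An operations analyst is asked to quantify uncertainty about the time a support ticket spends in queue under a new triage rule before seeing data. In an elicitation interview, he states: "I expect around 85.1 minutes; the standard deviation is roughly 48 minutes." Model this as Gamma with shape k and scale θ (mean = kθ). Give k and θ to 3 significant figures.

k ≈ 3.14, θ ≈ 27.1

For Gamma(k, scale θ): mean = kθ, variance = kθ², so CV = 1/√k.
CV = SD/mean = 48/85.1 = 0.564, hence k = 1/CV² = 3.14.
Then θ = mean/k = 85.1/3.14 = 27.1.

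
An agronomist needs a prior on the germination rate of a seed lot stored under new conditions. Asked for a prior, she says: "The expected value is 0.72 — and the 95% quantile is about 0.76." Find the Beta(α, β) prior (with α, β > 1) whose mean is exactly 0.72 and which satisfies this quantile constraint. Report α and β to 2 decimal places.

With mean 0.72 fixed, write α = 0.72s, β = 0.28s where s = α+β.
Need P(θ < 0.76) = 0.95 under Beta(0.72s, 0.28s). Normal approximation: (q−m)/√(m(1−m)/s) ≈ z_{0.95} = 1.64, so s ≈ 0.72·0.28·(1.64)²/(0.76−0.72)² = 340.9.
At s = 340.9: P(θ<0.76) ≈ 0.954. Adjusting to match 0.95 gives s ≈ 327.13.
So α = 0.72·327.13 ≈ 235.53, β = 0.28·327.13 ≈ 91.60.

α ≈ 235.53, β ≈ 91.60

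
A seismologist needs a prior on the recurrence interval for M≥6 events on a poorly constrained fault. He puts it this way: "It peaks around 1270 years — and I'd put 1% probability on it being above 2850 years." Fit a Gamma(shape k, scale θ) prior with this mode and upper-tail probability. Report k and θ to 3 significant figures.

Gamma(k,θ) with k>1 has mode (k−1)θ, so θ = 1270/(k−1).
Need P(X < 2850) = 0.99 with θ tied to k this way. Start at k = 2, θ = 1270: P(X<2850) ≈ 0.656.
Too low — raise k to concentrate. Iterating converges to k ≈ 8.35.
Then θ = 1270/(8.35−1) ≈ 173.

k ≈ 8.35, θ ≈ 173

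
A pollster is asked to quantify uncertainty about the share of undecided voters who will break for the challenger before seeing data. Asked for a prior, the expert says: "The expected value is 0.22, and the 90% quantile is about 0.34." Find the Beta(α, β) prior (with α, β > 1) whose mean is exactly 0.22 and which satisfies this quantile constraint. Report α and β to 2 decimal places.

α ≈ 4.58, β ≈ 16.24

With mean 0.22 fixed, write α = 0.22s, β = 0.78s where s = α+β.
Need P(θ < 0.34) = 0.9 under Beta(0.22s, 0.78s). Normal approximation: (q−m)/√(m(1−m)/s) ≈ z_{0.9} = 1.28, so s ≈ 0.22·0.78·(1.28)²/(0.34−0.22)² = 19.6.
At s = 19.6: P(θ<0.34) ≈ 0.894. Adjusting to match 0.9 gives s ≈ 20.83.
So α = 0.22·20.83 ≈ 4.58, β = 0.78·20.83 ≈ 16.24.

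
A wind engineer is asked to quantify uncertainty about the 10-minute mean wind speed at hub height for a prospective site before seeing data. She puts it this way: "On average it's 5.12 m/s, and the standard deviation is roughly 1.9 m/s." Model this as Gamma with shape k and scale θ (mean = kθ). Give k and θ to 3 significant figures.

For Gamma(k, scale θ): mean = kθ, variance = kθ², so CV = 1/√k.
CV = SD/mean = 1.9/5.12 = 0.3711, hence k = 1/CV² = 7.26.
Then θ = mean/k = 5.12/7.26 = 0.705.

k ≈ 7.26, θ ≈ 0.705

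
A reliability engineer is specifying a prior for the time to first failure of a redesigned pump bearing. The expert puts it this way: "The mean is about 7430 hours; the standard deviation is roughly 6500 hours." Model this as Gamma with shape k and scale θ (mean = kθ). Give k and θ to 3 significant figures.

k ≈ 1.31, θ ≈ 5690

For Gamma(k, scale θ): mean = kθ, variance = kθ², so CV = 1/√k.
CV = SD/mean = 6500/7430 = 0.8748, hence k = 1/CV² = 1.31.
Then θ = mean/k = 7430/1.31 = 5690.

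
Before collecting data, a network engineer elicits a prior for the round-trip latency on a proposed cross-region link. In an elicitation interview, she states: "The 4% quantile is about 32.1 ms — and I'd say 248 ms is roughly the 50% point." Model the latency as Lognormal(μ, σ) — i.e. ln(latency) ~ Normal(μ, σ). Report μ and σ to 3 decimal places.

μ ≈ 5.513, σ ≈ 1.168

If T ~ Lognormal(μ,σ) then ln T ~ Normal(μ,σ), so the p-quantile of ln T is μ + z_p·σ.
ln(32.1) = 3.469 and ln(248) = 5.513; z_{0.04} = -1.751, z_{0.5} = 0.
σ = (5.513 − 3.469)/(0 − (-1.751)) = 1.168.
μ = 3.469 − (-1.751)·1.168 = 5.513.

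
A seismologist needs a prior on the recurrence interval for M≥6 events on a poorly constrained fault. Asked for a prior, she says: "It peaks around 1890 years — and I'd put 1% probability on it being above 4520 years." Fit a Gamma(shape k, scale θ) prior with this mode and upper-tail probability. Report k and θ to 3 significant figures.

Gamma(k,θ) with k>1 has mode (k−1)θ, so θ = 1890/(k−1).
Need P(X < 4520) = 0.99 with θ tied to k this way. Start at k = 2, θ = 1890: P(X<4520) ≈ 0.690.
Too low — raise k to concentrate. Iterating converges to k ≈ 7.23.
Then θ = 1890/(7.23−1) ≈ 303.

k ≈ 7.23, θ ≈ 303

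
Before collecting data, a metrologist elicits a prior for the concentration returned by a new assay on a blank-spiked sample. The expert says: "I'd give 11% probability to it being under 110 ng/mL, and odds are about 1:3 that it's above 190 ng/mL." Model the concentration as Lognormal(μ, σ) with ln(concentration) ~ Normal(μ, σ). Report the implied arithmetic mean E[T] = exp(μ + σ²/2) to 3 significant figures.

If T ~ Lognormal(μ,σ) then ln T ~ Normal(μ,σ), so the p-quantile of ln T is μ + z_p·σ.
ln(110) = 4.7 and ln(190) = 5.247; z_{0.11} = -1.227, z_{0.75} = 0.6745.
σ = (5.247 − 4.7)/(0.6745 − (-1.227)) = 0.288.
μ = 4.7 − (-1.227)·0.288 = 5.053.
E[T] = exp(μ + σ²/2) = exp(5.053 + 0.0413) = 163 ng/mL.

E[T] ≈ 163 ng/mL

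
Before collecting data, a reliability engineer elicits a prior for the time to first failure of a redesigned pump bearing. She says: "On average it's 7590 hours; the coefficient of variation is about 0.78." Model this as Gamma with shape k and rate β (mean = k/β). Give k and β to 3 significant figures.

For Gamma(k, rate β): mean = k/β, variance = k/β², so CV = 1/√k.
CV = 0.78, hence k = 1/CV² = 1.64.
Then β = k/mean = 1.64/7590 = 0.000217.

k ≈ 1.64, β ≈ 0.000217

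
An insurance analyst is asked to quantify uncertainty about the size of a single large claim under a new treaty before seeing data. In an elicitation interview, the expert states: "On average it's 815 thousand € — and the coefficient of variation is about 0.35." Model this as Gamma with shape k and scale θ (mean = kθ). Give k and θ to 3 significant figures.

k ≈ 8.16, θ ≈ 99.8

For Gamma(k, scale θ): mean = kθ, variance = kθ², so CV = 1/√k.
CV = 0.35, hence k = 1/CV² = 8.16.
Then θ = mean/k = 815/8.16 = 99.8.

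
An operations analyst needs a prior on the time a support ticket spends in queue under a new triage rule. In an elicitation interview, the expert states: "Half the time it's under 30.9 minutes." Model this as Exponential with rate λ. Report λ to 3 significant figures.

Exponential median = ln 2 / λ, so λ = ln 2 / 30.9 = 0.0224.

λ ≈ 0.0224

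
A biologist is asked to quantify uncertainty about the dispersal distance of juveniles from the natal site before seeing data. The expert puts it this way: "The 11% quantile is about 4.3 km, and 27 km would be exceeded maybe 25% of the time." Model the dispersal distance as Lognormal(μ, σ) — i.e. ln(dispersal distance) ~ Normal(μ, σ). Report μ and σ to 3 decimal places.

If T ~ Lognormal(μ,σ) then ln T ~ Normal(μ,σ), so the p-quantile of ln T is μ + z_p·σ.
ln(4.3) = 1.459 and ln(27) = 3.296; z_{0.11} = -1.227, z_{0.75} = 0.6745.
σ = (3.296 − 1.459)/(0.6745 − (-1.227)) = 0.966.
μ = 1.459 − (-1.227)·0.966 = 2.644.

μ ≈ 2.644, σ ≈ 0.966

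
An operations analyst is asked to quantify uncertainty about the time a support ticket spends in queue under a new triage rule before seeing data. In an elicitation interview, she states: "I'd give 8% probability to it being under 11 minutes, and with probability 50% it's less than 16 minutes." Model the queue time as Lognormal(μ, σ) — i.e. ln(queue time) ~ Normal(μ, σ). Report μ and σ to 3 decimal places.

If T ~ Lognormal(μ,σ) then ln T ~ Normal(μ,σ), so the p-quantile of ln T is μ + z_p·σ.
ln(11) = 2.398 and ln(16) = 2.773; z_{0.08} = -1.405, z_{0.5} = 0.
σ = (2.773 − 2.398)/(0 − (-1.405)) = 0.267.
μ = 2.398 − (-1.405)·0.267 = 2.773.

μ ≈ 2.773, σ ≈ 0.267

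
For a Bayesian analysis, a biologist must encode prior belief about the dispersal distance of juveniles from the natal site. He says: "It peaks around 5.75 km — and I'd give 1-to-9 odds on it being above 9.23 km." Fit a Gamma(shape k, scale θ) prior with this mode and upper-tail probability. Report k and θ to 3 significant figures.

k ≈ 9.39, θ ≈ 0.685

Gamma(k,θ) with k>1 has mode (k−1)θ, so θ = 5.75/(k−1).
Need P(X < 9.23) = 0.9 with θ tied to k this way. Start at k = 2, θ = 5.75: P(X<9.23) ≈ 0.477.
Too low — raise k to concentrate. Iterating converges to k ≈ 9.39.
Then θ = 5.75/(9.39−1) ≈ 0.685.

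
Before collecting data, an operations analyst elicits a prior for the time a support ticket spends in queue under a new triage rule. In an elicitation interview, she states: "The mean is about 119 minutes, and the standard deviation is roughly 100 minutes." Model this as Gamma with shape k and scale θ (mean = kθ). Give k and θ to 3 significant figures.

For Gamma(k, scale θ): mean = kθ, variance = kθ², so CV = 1/√k.
CV = SD/mean = 100/119 = 0.8403, hence k = 1/CV² = 1.42.
Then θ = mean/k = 119/1.42 = 84.

k ≈ 1.42, θ ≈ 84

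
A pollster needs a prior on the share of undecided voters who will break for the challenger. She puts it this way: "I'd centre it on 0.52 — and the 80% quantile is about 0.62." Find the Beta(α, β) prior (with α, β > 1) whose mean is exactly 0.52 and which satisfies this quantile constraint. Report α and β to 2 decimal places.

With mean 0.52 fixed, write α = 0.52s, β = 0.48s where s = α+β.
Need P(θ < 0.62) = 0.8 under Beta(0.52s, 0.48s). Normal approximation: (q−m)/√(m(1−m)/s) ≈ z_{0.8} = 0.842, so s ≈ 0.52·0.48·(0.842)²/(0.62−0.52)² = 17.7.
At s = 17.7: P(θ<0.62) ≈ 0.799. Adjusting to match 0.8 gives s ≈ 17.88.
So α = 0.52·17.88 ≈ 9.30, β = 0.48·17.88 ≈ 8.58.

α ≈ 9.30, β ≈ 8.58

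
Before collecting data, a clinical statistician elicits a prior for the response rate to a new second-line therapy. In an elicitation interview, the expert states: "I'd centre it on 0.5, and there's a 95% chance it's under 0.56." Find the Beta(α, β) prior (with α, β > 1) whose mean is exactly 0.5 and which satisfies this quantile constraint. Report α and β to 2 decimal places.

α ≈ 93.51, β ≈ 93.51

With mean 0.5 fixed, write α = 0.5s, β = 0.5s where s = α+β.
Need P(θ < 0.56) = 0.95 under Beta(0.5s, 0.5s). Normal approximation: (q−m)/√(m(1−m)/s) ≈ z_{0.95} = 1.64, so s ≈ 0.5·0.5·(1.64)²/(0.56−0.5)² = 187.9.
At s = 187.9: P(θ<0.56) ≈ 0.950. Adjusting to match 0.95 gives s ≈ 187.03.
So α = 0.5·187.03 ≈ 93.51, β = 0.5·187.03 ≈ 93.51.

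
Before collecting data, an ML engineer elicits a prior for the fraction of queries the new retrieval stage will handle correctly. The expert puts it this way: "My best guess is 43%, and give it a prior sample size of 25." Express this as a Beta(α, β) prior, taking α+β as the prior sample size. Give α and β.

Under the effective-sample-size interpretation, Beta(α, β) has prior mean α/(α+β) and prior sample size α+β.
So α+β = 25 and α/(α+β) = 0.43, giving α = 0.43·25 = 10.75 and β = 25 − 10.75 = 14.25.

α = 10.75, β = 14.25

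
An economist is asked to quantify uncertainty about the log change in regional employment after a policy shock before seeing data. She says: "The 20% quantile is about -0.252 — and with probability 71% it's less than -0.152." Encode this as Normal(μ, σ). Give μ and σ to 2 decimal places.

μ = -0.19, σ = 0.07

The p-quantile of Normal(μ,σ) is μ + z_p·σ, with z_{0.2} = -0.8416 and z_{0.71} = 0.5534.
Eliminate σ: μ = (z₂·x₁ − z₁·x₂)/(z₂ − z₁) = (0.5534·-0.252 − (-0.8416)·-0.152)/1.395 = -0.19.
Then σ = (x₂ − x₁)/(z₂ − z₁) = (-0.152 − -0.252)/1.395 = 0.07.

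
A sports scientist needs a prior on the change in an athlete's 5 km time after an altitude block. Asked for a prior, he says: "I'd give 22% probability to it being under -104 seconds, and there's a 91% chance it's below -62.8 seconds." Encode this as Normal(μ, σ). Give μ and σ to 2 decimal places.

μ = -88.94, σ = 19.50

The p-quantile of Normal(μ,σ) is μ + z_p·σ, with z_{0.22} = -0.7722 and z_{0.91} = 1.341.
Eliminate σ: μ = (z₂·x₁ − z₁·x₂)/(z₂ − z₁) = (1.341·-104 − (-0.7722)·-62.8)/2.113 = -88.94.
Then σ = (x₂ − x₁)/(z₂ − z₁) = (-62.8 − -104)/2.113 = 19.50.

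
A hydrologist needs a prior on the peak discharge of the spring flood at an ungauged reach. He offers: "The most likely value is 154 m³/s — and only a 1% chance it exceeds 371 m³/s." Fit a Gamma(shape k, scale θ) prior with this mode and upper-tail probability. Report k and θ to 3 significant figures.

k ≈ 7.12, θ ≈ 25.2

Gamma(k,θ) with k>1 has mode (k−1)θ, so θ = 154/(k−1).
Need P(X < 371) = 0.99 with θ tied to k this way. Start at k = 2, θ = 154: P(X<371) ≈ 0.694.
Too low — raise k to concentrate. Iterating converges to k ≈ 7.12.
Then θ = 154/(7.12−1) ≈ 25.2.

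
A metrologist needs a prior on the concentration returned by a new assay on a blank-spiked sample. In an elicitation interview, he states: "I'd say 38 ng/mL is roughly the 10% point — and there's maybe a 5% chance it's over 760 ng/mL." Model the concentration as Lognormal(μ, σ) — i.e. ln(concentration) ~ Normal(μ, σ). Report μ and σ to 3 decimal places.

μ ≈ 4.949, σ ≈ 1.024

If T ~ Lognormal(μ,σ) then ln T ~ Normal(μ,σ), so the p-quantile of ln T is μ + z_p·σ.
ln(38) = 3.638 and ln(760) = 6.633; z_{0.1} = -1.282, z_{0.95} = 1.645.
σ = (6.633 − 3.638)/(1.645 − (-1.282)) = 1.024.
μ = 3.638 − (-1.282)·1.024 = 4.949.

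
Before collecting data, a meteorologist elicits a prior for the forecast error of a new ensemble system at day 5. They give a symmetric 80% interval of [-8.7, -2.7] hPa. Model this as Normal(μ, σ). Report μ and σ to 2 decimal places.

A symmetric 80% interval runs μ ± z·σ with z = 1.282.
Half-width = 3, so σ = 3/1.282 = 2.34.
μ is the interval midpoint, -5.70.

μ = -5.70, σ = 2.34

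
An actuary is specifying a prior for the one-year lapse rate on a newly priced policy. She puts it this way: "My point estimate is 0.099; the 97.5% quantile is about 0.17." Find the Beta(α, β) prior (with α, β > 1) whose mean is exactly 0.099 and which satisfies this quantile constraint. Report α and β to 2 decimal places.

α ≈ 8.50, β ≈ 77.36

With mean 0.099 fixed, write α = 0.099s, β = 0.901s where s = α+β.
Need P(θ < 0.17) = 0.975 under Beta(0.099s, 0.901s). Normal approximation: (q−m)/√(m(1−m)/s) ≈ z_{0.975} = 1.96, so s ≈ 0.099·0.901·(1.96)²/(0.17−0.099)² = 68.0.
At s = 68.0: P(θ<0.17) ≈ 0.961. Adjusting to match 0.975 gives s ≈ 85.86.
So α = 0.099·85.86 ≈ 8.50, β = 0.901·85.86 ≈ 77.36.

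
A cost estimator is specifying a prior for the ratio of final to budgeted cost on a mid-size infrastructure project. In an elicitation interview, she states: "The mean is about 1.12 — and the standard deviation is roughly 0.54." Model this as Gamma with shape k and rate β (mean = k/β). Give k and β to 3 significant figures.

For Gamma(k, rate β): mean = k/β, variance = k/β², so CV = 1/√k.
CV = SD/mean = 0.54/1.12 = 0.4821, hence k = 1/CV² = 4.3.
Then β = k/mean = 4.3/1.12 = 3.84.

k ≈ 4.3, β ≈ 3.84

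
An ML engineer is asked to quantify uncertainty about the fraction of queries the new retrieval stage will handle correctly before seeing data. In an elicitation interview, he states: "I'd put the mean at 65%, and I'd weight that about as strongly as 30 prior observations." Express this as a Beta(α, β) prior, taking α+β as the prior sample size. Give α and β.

α = 19.5, β = 10.5

Under the effective-sample-size interpretation, Beta(α, β) has prior mean α/(α+β) and prior sample size α+β.
So α+β = 30 and α/(α+β) = 0.65, giving α = 0.65·30 = 19.5 and β = 30 − 19.5 = 10.5.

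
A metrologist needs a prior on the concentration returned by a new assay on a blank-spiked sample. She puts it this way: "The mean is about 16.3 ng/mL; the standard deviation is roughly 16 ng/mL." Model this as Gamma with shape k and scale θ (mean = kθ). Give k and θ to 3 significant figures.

k ≈ 1.04, θ ≈ 15.7

For Gamma(k, scale θ): mean = kθ, variance = kθ², so CV = 1/√k.
CV = SD/mean = 16/16.3 = 0.9816, hence k = 1/CV² = 1.04.
Then θ = mean/k = 16.3/1.04 = 15.7.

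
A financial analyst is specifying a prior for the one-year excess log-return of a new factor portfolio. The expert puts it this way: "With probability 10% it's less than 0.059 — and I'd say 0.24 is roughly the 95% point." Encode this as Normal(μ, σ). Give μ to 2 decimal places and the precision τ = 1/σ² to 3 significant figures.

μ = 0.14, τ = 261

The p-quantile of Normal(μ,σ) is μ + z_p·σ, with z_{0.1} = -1.282 and z_{0.95} = 1.645.
Eliminate σ: μ = (z₂·x₁ − z₁·x₂)/(z₂ − z₁) = (1.645·0.059 − (-1.282)·0.24)/2.926 = 0.14.
Then σ = (x₂ − x₁)/(z₂ − z₁) = (0.24 − 0.059)/2.926 = 0.06.
Precision τ = 1/σ² = 1/0.06185² = 261.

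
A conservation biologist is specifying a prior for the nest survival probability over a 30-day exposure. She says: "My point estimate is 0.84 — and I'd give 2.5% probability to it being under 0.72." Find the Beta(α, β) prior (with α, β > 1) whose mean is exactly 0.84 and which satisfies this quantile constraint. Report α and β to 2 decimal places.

α ≈ 37.22, β ≈ 7.09

With mean 0.84 fixed, write α = 0.84s, β = 0.16s where s = α+β.
Need P(θ < 0.72) = 0.025 under Beta(0.84s, 0.16s). Normal approximation: (q−m)/√(m(1−m)/s) ≈ z_{0.025} = -1.96, so s ≈ 0.84·0.16·(-1.96)²/(0.72−0.84)² = 35.9.
At s = 35.9: P(θ<0.72) ≈ 0.038. Adjusting to match 0.025 gives s ≈ 44.30.
So α = 0.84·44.30 ≈ 37.22, β = 0.16·44.30 ≈ 7.09.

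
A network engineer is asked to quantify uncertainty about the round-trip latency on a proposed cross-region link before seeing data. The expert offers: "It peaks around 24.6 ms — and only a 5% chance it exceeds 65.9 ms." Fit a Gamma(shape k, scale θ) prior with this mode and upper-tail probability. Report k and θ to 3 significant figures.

Gamma(k,θ) with k>1 has mode (k−1)θ, so θ = 24.6/(k−1).
Need P(X < 65.9) = 0.95 with θ tied to k this way. Start at k = 2, θ = 24.6: P(X<65.9) ≈ 0.747.
Too low — raise k to concentrate. Iterating converges to k ≈ 3.77.
Then θ = 24.6/(3.77−1) ≈ 8.87.

k ≈ 3.77, θ ≈ 8.87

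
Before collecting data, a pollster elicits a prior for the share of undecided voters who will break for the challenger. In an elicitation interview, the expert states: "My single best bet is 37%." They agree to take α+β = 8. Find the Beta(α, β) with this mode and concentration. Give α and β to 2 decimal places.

α = 3.22, β = 4.78

For α,β > 1 the Beta mode is (α−1)/(α+β−2). With α+β = 8, the mode is (α−1)/6.
Set (α−1)/6 = 0.37 → α = 1 + 0.37·6 = 3.22.
β = 8 − α = 4.78.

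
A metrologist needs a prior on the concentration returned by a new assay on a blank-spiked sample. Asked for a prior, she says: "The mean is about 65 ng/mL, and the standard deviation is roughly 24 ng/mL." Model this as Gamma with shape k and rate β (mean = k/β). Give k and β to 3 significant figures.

For Gamma(k, rate β): mean = k/β, variance = k/β², so CV = 1/√k.
CV = SD/mean = 24/65 = 0.3692, hence k = 1/CV² = 7.34.
Then β = k/mean = 7.34/65 = 0.113.

k ≈ 7.34, β ≈ 0.113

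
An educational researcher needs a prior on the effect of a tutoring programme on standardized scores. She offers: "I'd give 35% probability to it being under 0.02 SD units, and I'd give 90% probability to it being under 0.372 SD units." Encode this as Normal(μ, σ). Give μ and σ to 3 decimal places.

The p-quantile of Normal(μ,σ) is μ + z_p·σ, with z_{0.35} = -0.3853 and z_{0.9} = 1.282.
Eliminate σ: μ = (z₂·x₁ − z₁·x₂)/(z₂ − z₁) = (1.282·0.02 − (-0.3853)·0.372)/1.667 = 0.101.
Then σ = (x₂ − x₁)/(z₂ − z₁) = (0.372 − 0.02)/1.667 = 0.211.

μ = 0.101, σ = 0.211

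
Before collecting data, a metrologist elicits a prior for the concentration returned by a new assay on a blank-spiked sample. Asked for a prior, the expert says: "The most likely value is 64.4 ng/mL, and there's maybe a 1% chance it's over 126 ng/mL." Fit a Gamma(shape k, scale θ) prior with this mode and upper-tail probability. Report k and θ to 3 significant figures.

k ≈ 11.9, θ ≈ 5.88

Gamma(k,θ) with k>1 has mode (k−1)θ, so θ = 64.4/(k−1).
Need P(X < 126) = 0.99 with θ tied to k this way. Start at k = 2, θ = 64.4: P(X<126) ≈ 0.582.
Too low — raise k to concentrate. Iterating converges to k ≈ 11.9.
Then θ = 64.4/(11.9−1) ≈ 5.88.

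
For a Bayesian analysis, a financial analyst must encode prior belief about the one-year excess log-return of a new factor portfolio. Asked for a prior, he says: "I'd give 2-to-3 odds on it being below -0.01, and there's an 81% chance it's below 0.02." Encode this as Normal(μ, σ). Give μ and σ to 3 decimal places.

μ = -0.003, σ = 0.027

For Normal(μ,σ), the p-quantile is μ + z_p·σ. Here z_{0.4} = -0.2533, z_{0.81} = 0.8779.
So -0.01 = μ − 0.2533σ and 0.02 = μ + 0.8779σ.
Subtracting: σ = (0.02 − -0.01)/(0.8779 − (-0.2533)) = 0.027.
Then μ = -0.01 − (-0.2533)·0.027 = -0.003.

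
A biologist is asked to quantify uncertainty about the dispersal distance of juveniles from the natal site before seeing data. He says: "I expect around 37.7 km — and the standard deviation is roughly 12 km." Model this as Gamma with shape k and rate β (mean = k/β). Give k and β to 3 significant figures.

For Gamma(k, rate β): mean = k/β, variance = k/β², so CV = 1/√k.
CV = SD/mean = 12/37.7 = 0.3183, hence k = 1/CV² = 9.87.
Then β = k/mean = 9.87/37.7 = 0.262.

k ≈ 9.87, β ≈ 0.262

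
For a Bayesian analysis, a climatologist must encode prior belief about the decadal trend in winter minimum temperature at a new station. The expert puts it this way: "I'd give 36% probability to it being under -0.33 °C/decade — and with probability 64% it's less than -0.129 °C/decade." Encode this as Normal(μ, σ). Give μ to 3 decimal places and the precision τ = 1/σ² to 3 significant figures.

For Normal(μ,σ), the p-quantile is μ + z_p·σ. Here z_{0.36} = -0.3585, z_{0.64} = 0.3585.
So -0.33 = μ − 0.3585σ and -0.129 = μ + 0.3585σ.
Subtracting: σ = (-0.129 − -0.33)/(0.3585 − (-0.3585)) = 0.280.
Then μ = -0.33 − (-0.3585)·0.280 = -0.229.
Precision τ = 1/σ² = 1/0.2804² = 12.7.

μ = -0.229, τ = 12.7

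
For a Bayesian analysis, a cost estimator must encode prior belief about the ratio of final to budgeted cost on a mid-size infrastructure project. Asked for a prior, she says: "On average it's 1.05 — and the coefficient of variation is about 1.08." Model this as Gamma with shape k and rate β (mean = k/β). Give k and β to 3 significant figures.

k ≈ 0.857, β ≈ 0.817

For Gamma(k, rate β): mean = k/β, variance = k/β², so CV = 1/√k.
CV = 1.08, hence k = 1/CV² = 0.857.
Then β = k/mean = 0.857/1.05 = 0.817.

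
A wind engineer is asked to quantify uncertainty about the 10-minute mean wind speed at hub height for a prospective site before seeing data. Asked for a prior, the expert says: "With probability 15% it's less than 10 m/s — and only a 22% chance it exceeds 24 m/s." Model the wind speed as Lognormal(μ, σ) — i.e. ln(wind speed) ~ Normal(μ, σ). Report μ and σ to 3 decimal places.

If T ~ Lognormal(μ,σ) then ln T ~ Normal(μ,σ), so the p-quantile of ln T is μ + z_p·σ.
ln(10) = 2.303 and ln(24) = 3.178; z_{0.15} = -1.036, z_{0.78} = 0.7722.
σ = (3.178 − 2.303)/(0.7722 − (-1.036)) = 0.484.
μ = 2.303 − (-1.036)·0.484 = 2.804.

μ ≈ 2.804, σ ≈ 0.484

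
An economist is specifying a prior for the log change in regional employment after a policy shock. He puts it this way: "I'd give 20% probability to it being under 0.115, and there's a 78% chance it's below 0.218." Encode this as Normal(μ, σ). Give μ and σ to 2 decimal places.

For Normal(μ,σ), the p-quantile is μ + z_p·σ. Here z_{0.2} = -0.8416, z_{0.78} = 0.7722.
So 0.115 = μ − 0.8416σ and 0.218 = μ + 0.7722σ.
Subtracting: σ = (0.218 − 0.115)/(0.7722 − (-0.8416)) = 0.06.
Then μ = 0.115 − (-0.8416)·0.06 = 0.17.

μ = 0.17, σ = 0.06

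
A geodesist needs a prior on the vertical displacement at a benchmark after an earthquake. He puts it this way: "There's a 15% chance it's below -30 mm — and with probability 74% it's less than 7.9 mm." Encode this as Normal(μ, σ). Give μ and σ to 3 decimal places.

The p-quantile of Normal(μ,σ) is μ + z_p·σ, with z_{0.15} = -1.036 and z_{0.74} = 0.6433.
Eliminate σ: μ = (z₂·x₁ − z₁·x₂)/(z₂ − z₁) = (0.6433·-30 − (-1.036)·7.9)/1.68 = -6.615.
Then σ = (x₂ − x₁)/(z₂ − z₁) = (7.9 − -30)/1.68 = 22.562.

μ = -6.615, σ = 22.562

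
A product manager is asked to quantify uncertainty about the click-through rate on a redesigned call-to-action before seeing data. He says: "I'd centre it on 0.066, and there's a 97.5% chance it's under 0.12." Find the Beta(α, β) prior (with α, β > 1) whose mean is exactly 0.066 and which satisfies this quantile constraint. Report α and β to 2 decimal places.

α ≈ 7.04, β ≈ 99.61

With mean 0.066 fixed, write α = 0.066s, β = 0.934s where s = α+β.
Need P(θ < 0.12) = 0.975 under Beta(0.066s, 0.934s). Normal approximation: (q−m)/√(m(1−m)/s) ≈ z_{0.975} = 1.96, so s ≈ 0.066·0.934·(1.96)²/(0.12−0.066)² = 81.2.
At s = 81.2: P(θ<0.12) ≈ 0.959. Adjusting to match 0.975 gives s ≈ 106.65.
So α = 0.066·106.65 ≈ 7.04, β = 0.934·106.65 ≈ 99.61.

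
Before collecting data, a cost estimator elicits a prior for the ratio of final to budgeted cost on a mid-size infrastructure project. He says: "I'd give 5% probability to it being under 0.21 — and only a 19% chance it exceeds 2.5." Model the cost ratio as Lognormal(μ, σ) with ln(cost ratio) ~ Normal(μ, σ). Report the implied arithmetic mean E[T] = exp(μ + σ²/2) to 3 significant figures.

E[T] ≈ 1.71

If T ~ Lognormal(μ,σ) then ln T ~ Normal(μ,σ), so the p-quantile of ln T is μ + z_p·σ.
ln(0.21) = -1.561 and ln(2.5) = 0.9163; z_{0.05} = -1.645, z_{0.81} = 0.8779.
σ = (0.9163 − -1.561)/(0.8779 − (-1.645)) = 0.982.
μ = -1.561 − (-1.645)·0.982 = 0.054.
E[T] = exp(μ + σ²/2) = exp(0.054 + 0.4820) = 1.71.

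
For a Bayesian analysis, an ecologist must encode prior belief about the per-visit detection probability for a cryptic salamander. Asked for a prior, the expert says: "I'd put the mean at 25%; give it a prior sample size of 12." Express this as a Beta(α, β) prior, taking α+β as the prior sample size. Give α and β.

Under the effective-sample-size interpretation, Beta(α, β) has prior mean α/(α+β) and prior sample size α+β.
So α+β = 12 and α/(α+β) = 0.25, giving α = 0.25·12 = 3 and β = 12 − 3 = 9.

α = 3, β = 9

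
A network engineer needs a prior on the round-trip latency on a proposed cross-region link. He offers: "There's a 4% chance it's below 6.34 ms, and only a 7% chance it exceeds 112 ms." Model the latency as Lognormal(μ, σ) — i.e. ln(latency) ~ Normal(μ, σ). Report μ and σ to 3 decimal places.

μ ≈ 3.405, σ ≈ 0.890

If T ~ Lognormal(μ,σ) then ln T ~ Normal(μ,σ), so the p-quantile of ln T is μ + z_p·σ.
ln(6.34) = 1.847 and ln(112) = 4.718; z_{0.04} = -1.751, z_{0.93} = 1.476.
σ = (4.718 − 1.847)/(1.476 − (-1.751)) = 0.890.
μ = 1.847 − (-1.751)·0.890 = 3.405.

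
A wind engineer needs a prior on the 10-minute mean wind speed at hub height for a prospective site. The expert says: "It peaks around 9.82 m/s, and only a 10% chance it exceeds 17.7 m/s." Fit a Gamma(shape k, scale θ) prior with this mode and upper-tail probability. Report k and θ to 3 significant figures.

k ≈ 6.49, θ ≈ 1.79

Gamma(k,θ) with k>1 has mode (k−1)θ, so θ = 9.82/(k−1).
Need P(X < 17.7) = 0.9 with θ tied to k this way. Start at k = 2, θ = 9.82: P(X<17.7) ≈ 0.538.
Too low — raise k to concentrate. Iterating converges to k ≈ 6.49.
Then θ = 9.82/(6.49−1) ≈ 1.79.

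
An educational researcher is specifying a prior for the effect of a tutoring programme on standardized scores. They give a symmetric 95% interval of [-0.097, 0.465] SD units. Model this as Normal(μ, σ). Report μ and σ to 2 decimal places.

A symmetric 95% interval runs μ ± z·σ with z = 1.96.
Half-width = 0.281, so σ = 0.281/1.96 = 0.14.
μ is the interval midpoint, 0.18.

μ = 0.18, σ = 0.14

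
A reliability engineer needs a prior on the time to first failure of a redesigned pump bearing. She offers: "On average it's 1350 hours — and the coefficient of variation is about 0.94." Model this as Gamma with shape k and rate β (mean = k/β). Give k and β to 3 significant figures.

k ≈ 1.13, β ≈ 0.000838

For Gamma(k, rate β): mean = k/β, variance = k/β², so CV = 1/√k.
CV = 0.94, hence k = 1/CV² = 1.13.
Then β = k/mean = 1.13/1350 = 0.000838.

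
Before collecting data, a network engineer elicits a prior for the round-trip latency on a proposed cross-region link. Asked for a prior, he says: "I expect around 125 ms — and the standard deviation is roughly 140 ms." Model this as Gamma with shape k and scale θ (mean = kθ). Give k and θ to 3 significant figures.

k ≈ 0.797, θ ≈ 157

For Gamma(k, scale θ): mean = kθ, variance = kθ², so CV = 1/√k.
CV = SD/mean = 140/125 = 1.12, hence k = 1/CV² = 0.797.
Then θ = mean/k = 125/0.797 = 157.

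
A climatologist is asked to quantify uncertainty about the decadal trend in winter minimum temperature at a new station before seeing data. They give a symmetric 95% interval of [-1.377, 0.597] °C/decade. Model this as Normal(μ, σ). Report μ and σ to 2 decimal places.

A symmetric 95% interval runs μ ± z·σ with z = 1.96.
Half-width = 0.987, so σ = 0.987/1.96 = 0.50.
μ is the interval midpoint, -0.39.

μ = -0.39, σ = 0.50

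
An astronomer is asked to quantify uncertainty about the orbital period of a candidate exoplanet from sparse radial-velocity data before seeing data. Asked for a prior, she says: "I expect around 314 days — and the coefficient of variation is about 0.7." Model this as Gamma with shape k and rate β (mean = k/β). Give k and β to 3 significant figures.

For Gamma(k, rate β): mean = k/β, variance = k/β², so CV = 1/√k.
CV = 0.7, hence k = 1/CV² = 2.04.
Then β = k/mean = 2.04/314 = 0.0065.

k ≈ 2.04, β ≈ 0.0065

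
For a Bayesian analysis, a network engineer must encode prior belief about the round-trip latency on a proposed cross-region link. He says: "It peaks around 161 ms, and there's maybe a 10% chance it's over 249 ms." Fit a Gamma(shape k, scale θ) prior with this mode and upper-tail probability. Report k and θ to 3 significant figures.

Gamma(k,θ) with k>1 has mode (k−1)θ, so θ = 161/(k−1).
Need P(X < 249) = 0.9 with θ tied to k this way. Start at k = 2, θ = 161: P(X<249) ≈ 0.458.
Too low — raise k to concentrate. Iterating converges to k ≈ 10.8.
Then θ = 161/(10.8−1) ≈ 16.4.

k ≈ 10.8, θ ≈ 16.4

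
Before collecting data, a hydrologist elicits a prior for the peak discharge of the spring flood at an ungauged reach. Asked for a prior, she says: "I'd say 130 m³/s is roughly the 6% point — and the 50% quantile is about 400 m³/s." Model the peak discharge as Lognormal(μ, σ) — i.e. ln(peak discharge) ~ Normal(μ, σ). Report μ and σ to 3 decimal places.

If T ~ Lognormal(μ,σ) then ln T ~ Normal(μ,σ), so the p-quantile of ln T is μ + z_p·σ.
ln(130) = 4.868 and ln(400) = 5.991; z_{0.06} = -1.555, z_{0.5} = 0.
σ = (5.991 − 4.868)/(0 − (-1.555)) = 0.723.
μ = 4.868 − (-1.555)·0.723 = 5.991.

μ ≈ 5.991, σ ≈ 0.723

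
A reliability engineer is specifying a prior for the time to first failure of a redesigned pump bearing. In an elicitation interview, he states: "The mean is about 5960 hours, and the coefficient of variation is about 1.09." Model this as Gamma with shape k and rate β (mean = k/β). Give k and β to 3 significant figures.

For Gamma(k, rate β): mean = k/β, variance = k/β², so CV = 1/√k.
CV = 1.09, hence k = 1/CV² = 0.842.
Then β = k/mean = 0.842/5960 = 0.000141.

k ≈ 0.842, β ≈ 0.000141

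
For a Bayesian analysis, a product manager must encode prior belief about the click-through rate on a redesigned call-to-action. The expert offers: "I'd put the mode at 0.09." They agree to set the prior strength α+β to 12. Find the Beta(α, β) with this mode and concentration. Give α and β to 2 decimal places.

For α,β > 1 the Beta mode is (α−1)/(α+β−2). With α+β = 12, the mode is (α−1)/10.
Set (α−1)/10 = 0.09 → α = 1 + 0.09·10 = 1.90.
β = 12 − α = 10.10.

α = 1.90, β = 10.10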